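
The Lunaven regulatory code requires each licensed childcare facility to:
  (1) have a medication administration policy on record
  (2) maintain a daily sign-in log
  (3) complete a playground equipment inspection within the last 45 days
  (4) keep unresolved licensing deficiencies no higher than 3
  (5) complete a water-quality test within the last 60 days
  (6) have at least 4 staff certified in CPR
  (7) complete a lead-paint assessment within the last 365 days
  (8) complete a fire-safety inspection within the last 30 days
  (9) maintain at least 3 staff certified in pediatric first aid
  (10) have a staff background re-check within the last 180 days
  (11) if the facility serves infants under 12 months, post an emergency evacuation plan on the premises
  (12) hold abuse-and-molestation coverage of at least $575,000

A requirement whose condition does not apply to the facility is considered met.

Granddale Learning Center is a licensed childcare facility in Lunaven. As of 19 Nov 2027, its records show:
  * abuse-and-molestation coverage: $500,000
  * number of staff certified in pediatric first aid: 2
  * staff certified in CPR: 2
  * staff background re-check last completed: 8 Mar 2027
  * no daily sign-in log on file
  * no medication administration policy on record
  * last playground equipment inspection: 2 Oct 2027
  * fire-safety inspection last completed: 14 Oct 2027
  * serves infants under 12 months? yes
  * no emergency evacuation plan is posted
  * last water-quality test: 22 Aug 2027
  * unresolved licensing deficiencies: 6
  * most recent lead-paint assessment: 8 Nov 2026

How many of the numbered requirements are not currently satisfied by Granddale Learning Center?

1. medication administration policy absent → not met
2. daily sign-in log absent → not met
3. playground equipment inspection 48 days ago vs limit 45 → not met
4. unresolved licensing deficiencies 6 > 3 → not met
5. water-quality test 89 days ago vs limit 60 → not met
6. staff certified in CPR 2 < 4 → not met
7. lead-paint assessment 376 days ago vs limit 365 → not met
8. fire-safety inspection 36 days ago vs limit 30 → not met
9. staff certified in pediatric first aid 2 < 3 → not met
10. staff background re-check 256 days ago vs limit 180 → not met
11. condition 'serves infants under 12 months' holds; emergency evacuation plan absent → not met
12. abuse-and-molestation coverage $500,000 < $575,000 → not met
Not met: 12 of 12

12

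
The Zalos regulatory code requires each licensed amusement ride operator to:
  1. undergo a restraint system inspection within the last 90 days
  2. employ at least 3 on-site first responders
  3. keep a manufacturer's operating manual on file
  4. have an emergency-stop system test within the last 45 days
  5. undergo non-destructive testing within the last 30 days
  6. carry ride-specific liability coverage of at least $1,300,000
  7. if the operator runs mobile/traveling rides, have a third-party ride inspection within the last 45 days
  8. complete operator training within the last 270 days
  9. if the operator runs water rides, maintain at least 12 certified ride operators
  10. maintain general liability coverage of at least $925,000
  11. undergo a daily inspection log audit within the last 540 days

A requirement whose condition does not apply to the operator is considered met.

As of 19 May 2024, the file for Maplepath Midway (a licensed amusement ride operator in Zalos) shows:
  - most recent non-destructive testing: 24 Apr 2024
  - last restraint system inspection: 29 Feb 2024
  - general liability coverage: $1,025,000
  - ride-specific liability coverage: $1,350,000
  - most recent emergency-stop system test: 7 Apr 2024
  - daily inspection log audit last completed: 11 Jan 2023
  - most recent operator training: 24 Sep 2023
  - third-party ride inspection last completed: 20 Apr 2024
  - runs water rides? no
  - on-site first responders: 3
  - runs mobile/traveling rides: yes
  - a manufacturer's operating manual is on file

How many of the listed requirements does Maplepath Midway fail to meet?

1. restraint system inspection 80 days ago vs limit 90 → met
2. on-site first responders 3 ≥ 3 → met
3. manufacturer's operating manual present → met
4. emergency-stop system test 42 days ago vs limit 45 → met
5. non-destructive testing 25 days ago vs limit 30 → met
6. ride-specific liability coverage $1,350,000 ≥ $1,300,000 → met
7. condition 'runs mobile/traveling rides' holds; third-party ride inspection 29 days ago vs limit 45 → met
8. operator training 238 days ago vs limit 270 → met
9. condition 'runs water rides' does not hold → requirement n/a → met
10. general liability coverage $1,025,000 ≥ $925,000 → met
11. daily inspection log audit 494 days ago vs limit 540 → met
Not met: 0 of 11

0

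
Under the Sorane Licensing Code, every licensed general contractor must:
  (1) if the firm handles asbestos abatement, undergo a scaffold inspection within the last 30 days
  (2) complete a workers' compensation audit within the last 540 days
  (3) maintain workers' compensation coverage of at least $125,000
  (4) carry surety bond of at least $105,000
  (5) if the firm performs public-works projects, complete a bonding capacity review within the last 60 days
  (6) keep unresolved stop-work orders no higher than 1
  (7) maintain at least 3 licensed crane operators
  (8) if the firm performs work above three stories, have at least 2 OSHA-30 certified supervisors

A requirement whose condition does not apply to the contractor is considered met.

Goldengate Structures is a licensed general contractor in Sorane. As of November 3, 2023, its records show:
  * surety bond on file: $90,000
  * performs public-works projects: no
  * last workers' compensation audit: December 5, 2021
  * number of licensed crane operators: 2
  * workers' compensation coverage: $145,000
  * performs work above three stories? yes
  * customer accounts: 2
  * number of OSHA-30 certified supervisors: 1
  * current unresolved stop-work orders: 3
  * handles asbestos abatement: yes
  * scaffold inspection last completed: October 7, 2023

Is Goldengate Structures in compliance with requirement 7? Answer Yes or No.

No

7. licensed crane operators 2 < 3 → not met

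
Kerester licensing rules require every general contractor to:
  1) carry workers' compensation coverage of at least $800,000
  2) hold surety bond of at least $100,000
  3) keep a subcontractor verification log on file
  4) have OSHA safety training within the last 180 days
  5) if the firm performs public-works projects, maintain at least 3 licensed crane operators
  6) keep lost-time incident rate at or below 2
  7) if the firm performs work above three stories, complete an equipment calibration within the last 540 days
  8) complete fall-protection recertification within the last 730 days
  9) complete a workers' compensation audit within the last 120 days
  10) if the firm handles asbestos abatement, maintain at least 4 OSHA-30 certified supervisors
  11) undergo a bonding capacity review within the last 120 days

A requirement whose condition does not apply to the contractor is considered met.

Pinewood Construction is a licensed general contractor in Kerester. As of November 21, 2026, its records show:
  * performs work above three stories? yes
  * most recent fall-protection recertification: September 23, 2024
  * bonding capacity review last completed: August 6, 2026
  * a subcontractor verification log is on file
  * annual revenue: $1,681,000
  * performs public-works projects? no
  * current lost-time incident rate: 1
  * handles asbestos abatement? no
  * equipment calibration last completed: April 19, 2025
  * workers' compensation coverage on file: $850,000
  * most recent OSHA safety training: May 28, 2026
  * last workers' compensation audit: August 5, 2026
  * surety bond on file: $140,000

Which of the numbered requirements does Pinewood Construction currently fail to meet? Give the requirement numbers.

1. workers' compensation coverage $850,000 ≥ $800,000 → met
2. surety bond $140,000 ≥ $100,000 → met
3. subcontractor verification log present → met
4. OSHA safety training 177 days ago vs limit 180 → met
5. condition 'performs public-works projects' does not hold → requirement n/a → met
6. lost-time incident rate 1 ≤ 2 → met
7. condition 'performs work above three stories' holds; equipment calibration 581 days ago vs limit 540 → not met
8. fall-protection recertification 789 days ago vs limit 730 → not met
9. workers' compensation audit 108 days ago vs limit 120 → met
10. condition 'handles asbestos abatement' does not hold → requirement n/a → met
11. bonding capacity review 107 days ago vs limit 120 → met
Not met: 7, 8

7, 8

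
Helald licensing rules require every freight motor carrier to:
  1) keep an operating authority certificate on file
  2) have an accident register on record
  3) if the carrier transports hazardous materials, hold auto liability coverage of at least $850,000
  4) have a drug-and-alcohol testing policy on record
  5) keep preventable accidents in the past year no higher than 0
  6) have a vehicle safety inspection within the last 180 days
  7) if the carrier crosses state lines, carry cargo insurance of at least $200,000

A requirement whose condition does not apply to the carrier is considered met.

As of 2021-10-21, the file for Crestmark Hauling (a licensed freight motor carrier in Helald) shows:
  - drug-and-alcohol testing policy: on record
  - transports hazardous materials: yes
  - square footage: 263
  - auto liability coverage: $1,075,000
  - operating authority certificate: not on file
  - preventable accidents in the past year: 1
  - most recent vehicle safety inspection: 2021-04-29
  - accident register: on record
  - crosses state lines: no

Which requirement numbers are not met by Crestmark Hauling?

1, 5

1. operating authority certificate absent → not met
2. accident register present → met
3. condition 'transports hazardous materials' holds; auto liability coverage $1,075,000 ≥ $850,000 → met
4. drug-and-alcohol testing policy present → met
5. preventable accidents in the past year 1 > 0 → not met
6. vehicle safety inspection 175 days ago vs limit 180 → met
7. condition 'crosses state lines' does not hold → requirement n/a → met
Not met: 1, 5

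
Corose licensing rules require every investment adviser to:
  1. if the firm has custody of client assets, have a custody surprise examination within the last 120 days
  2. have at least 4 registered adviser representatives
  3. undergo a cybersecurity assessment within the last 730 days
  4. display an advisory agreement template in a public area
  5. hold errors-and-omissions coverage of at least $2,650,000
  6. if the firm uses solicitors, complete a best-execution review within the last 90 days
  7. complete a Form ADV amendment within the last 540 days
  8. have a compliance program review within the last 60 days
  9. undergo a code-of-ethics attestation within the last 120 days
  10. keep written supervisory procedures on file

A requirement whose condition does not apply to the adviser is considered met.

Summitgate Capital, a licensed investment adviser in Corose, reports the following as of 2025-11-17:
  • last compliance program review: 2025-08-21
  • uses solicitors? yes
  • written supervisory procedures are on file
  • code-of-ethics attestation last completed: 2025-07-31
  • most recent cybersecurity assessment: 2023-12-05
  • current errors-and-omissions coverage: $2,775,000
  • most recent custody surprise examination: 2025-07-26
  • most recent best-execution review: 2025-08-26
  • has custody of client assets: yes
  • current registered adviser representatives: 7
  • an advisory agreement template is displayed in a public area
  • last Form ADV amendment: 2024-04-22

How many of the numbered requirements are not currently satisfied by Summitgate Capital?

1. condition 'has custody of client assets' holds; custody surprise examination 114 days ago vs limit 120 → met
2. registered adviser representatives 7 ≥ 4 → met
3. cybersecurity assessment 713 days ago vs limit 730 → met
4. advisory agreement template present → met
5. errors-and-omissions coverage $2,775,000 ≥ $2,650,000 → met
6. condition 'uses solicitors' holds; best-execution review 83 days ago vs limit 90 → met
7. Form ADV amendment 574 days ago vs limit 540 → not met
8. compliance program review 88 days ago vs limit 60 → not met
9. code-of-ethics attestation 109 days ago vs limit 120 → met
10. written supervisory procedures present → met
Not met: 2 of 10

2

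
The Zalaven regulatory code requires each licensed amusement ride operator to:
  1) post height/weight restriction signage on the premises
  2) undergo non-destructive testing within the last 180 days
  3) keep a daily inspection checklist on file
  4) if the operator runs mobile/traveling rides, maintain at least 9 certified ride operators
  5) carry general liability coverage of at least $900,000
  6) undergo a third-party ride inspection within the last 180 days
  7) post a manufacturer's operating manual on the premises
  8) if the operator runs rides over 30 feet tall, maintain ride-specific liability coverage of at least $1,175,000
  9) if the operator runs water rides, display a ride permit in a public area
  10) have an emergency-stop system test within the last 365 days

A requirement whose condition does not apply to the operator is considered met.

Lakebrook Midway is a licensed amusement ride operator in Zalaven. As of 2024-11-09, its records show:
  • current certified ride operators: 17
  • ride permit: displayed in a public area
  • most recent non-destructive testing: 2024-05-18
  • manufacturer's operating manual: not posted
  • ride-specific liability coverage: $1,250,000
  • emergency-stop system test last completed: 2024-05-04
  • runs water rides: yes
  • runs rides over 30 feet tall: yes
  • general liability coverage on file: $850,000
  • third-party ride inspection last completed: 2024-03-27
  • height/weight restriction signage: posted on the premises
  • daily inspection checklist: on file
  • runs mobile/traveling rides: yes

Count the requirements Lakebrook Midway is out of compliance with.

3

1. height/weight restriction signage present → met
2. non-destructive testing 175 days ago vs limit 180 → met
3. daily inspection checklist present → met
4. condition 'runs mobile/traveling rides' holds; certified ride operators 17 ≥ 9 → met
5. general liability coverage $850,000 < $900,000 → not met
6. third-party ride inspection 227 days ago vs limit 180 → not met
7. manufacturer's operating manual absent → not met
8. condition 'runs rides over 30 feet tall' holds; ride-specific liability coverage $1,250,000 ≥ $1,175,000 → met
9. condition 'runs water rides' holds; ride permit present → met
10. emergency-stop system test 189 days ago vs limit 365 → met
Not met: 3 of 10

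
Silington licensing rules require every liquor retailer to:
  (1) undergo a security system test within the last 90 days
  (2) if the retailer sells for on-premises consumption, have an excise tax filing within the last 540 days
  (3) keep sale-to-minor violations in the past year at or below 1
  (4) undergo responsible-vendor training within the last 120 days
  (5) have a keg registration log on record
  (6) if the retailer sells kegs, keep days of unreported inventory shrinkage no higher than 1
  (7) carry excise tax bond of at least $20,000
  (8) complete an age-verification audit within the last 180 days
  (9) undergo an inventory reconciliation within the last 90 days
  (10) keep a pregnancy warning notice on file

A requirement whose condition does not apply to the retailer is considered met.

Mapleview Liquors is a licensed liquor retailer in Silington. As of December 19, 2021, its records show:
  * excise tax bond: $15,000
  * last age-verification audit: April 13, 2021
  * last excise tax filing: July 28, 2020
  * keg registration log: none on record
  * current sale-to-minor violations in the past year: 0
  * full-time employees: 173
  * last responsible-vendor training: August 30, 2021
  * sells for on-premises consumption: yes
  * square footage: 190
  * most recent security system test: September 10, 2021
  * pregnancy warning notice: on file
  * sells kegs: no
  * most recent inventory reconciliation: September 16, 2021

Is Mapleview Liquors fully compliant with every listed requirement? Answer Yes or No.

1. security system test 100 days ago vs limit 90 → not met
2. condition 'sells for on-premises consumption' holds; excise tax filing 509 days ago vs limit 540 → met
3. sale-to-minor violations in the past year 0 ≤ 1 → met
4. responsible-vendor training 111 days ago vs limit 120 → met
5. keg registration log absent → not met
6. condition 'sells kegs' does not hold → requirement n/a → met
7. excise tax bond $15,000 < $20,000 → not met
8. age-verification audit 250 days ago vs limit 180 → not met
9. inventory reconciliation 94 days ago vs limit 90 → not met
10. pregnancy warning notice present → met
Not met: 1, 5, 7, 8, 9

No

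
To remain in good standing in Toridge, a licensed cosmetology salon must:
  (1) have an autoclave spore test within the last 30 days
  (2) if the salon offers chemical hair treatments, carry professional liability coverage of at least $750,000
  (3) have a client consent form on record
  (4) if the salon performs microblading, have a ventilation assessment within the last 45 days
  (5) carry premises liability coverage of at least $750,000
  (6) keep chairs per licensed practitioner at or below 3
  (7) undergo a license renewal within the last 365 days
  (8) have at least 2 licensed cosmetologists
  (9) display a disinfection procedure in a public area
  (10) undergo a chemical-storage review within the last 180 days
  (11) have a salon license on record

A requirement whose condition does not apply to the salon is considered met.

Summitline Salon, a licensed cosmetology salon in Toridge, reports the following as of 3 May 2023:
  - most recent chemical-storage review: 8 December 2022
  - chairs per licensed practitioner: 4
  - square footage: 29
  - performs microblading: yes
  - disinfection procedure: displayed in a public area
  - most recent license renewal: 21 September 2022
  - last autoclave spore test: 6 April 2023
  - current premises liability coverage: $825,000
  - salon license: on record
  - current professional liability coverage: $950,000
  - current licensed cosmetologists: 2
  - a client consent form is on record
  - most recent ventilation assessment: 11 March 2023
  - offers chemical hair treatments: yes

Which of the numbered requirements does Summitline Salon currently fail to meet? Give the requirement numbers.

1. autoclave spore test 27 days ago vs limit 30 → met
2. condition 'offers chemical hair treatments' holds; professional liability coverage $950,000 ≥ $750,000 → met
3. client consent form present → met
4. condition 'performs microblading' holds; ventilation assessment 53 days ago vs limit 45 → not met
5. premises liability coverage $825,000 ≥ $750,000 → met
6. chairs per licensed practitioner 4 > 3 → not met
7. license renewal 224 days ago vs limit 365 → met
8. licensed cosmetologists 2 ≥ 2 → met
9. disinfection procedure present → met
10. chemical-storage review 146 days ago vs limit 180 → met
11. salon license present → met
Not met: 4, 6

4, 6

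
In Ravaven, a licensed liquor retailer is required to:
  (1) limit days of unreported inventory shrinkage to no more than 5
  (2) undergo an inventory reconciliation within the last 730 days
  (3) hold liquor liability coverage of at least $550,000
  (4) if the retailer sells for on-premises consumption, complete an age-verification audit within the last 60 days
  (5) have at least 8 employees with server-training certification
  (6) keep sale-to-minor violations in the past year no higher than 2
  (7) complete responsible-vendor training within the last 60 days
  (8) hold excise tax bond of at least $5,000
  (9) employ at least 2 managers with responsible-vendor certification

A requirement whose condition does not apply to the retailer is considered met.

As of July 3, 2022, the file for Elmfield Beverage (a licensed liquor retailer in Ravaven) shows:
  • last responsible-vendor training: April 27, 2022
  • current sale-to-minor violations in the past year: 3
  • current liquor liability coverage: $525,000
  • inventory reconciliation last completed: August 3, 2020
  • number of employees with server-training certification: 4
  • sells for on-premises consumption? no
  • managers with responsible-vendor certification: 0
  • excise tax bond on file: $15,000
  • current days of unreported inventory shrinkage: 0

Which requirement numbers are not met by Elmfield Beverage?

1. days of unreported inventory shrinkage 0 ≤ 5 → met
2. inventory reconciliation 699 days ago vs limit 730 → met
3. liquor liability coverage $525,000 < $550,000 → not met
4. condition 'sells for on-premises consumption' does not hold → requirement n/a → met
5. employees with server-training certification 4 < 8 → not met
6. sale-to-minor violations in the past year 3 > 2 → not met
7. responsible-vendor training 67 days ago vs limit 60 → not met
8. excise tax bond $15,000 ≥ $5,000 → met
9. managers with responsible-vendor certification 0 < 2 → not met
Not met: 3, 5, 6, 7, 9

3, 5, 6, 7, 9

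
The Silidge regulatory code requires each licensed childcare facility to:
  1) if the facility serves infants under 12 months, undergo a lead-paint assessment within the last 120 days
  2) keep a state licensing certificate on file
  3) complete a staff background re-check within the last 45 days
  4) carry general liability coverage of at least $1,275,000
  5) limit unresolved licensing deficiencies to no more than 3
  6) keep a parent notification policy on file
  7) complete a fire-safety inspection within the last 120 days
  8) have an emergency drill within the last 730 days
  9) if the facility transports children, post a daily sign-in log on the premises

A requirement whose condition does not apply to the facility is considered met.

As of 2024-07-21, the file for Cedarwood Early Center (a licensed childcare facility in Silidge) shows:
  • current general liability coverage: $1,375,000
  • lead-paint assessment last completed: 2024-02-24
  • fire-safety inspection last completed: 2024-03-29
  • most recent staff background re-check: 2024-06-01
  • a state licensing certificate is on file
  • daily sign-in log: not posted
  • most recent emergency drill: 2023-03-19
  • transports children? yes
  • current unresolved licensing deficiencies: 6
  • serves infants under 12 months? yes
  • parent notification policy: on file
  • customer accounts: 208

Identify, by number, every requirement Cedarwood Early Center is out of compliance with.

1, 3, 5, 9

1. condition 'serves infants under 12 months' holds; lead-paint assessment 148 days ago vs limit 120 → not met
2. state licensing certificate present → met
3. staff background re-check 50 days ago vs limit 45 → not met
4. general liability coverage $1,375,000 ≥ $1,275,000 → met
5. unresolved licensing deficiencies 6 > 3 → not met
6. parent notification policy present → met
7. fire-safety inspection 114 days ago vs limit 120 → met
8. emergency drill 490 days ago vs limit 730 → met
9. condition 'transports children' holds; daily sign-in log absent → not met
Not met: 1, 3, 5, 9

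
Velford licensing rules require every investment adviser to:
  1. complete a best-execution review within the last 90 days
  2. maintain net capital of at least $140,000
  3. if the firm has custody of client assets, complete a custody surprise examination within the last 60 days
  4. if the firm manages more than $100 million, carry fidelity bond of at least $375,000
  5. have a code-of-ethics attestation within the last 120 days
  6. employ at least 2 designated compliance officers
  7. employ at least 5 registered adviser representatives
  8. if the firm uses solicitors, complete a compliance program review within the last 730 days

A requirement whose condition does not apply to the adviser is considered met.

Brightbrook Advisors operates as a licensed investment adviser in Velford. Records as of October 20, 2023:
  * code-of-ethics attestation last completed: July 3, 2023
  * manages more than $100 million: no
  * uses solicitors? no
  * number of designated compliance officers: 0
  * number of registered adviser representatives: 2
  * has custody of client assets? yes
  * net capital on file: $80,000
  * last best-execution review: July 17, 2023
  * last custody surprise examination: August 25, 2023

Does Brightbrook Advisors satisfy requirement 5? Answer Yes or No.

5. code-of-ethics attestation 109 days ago vs limit 120 → met

Yes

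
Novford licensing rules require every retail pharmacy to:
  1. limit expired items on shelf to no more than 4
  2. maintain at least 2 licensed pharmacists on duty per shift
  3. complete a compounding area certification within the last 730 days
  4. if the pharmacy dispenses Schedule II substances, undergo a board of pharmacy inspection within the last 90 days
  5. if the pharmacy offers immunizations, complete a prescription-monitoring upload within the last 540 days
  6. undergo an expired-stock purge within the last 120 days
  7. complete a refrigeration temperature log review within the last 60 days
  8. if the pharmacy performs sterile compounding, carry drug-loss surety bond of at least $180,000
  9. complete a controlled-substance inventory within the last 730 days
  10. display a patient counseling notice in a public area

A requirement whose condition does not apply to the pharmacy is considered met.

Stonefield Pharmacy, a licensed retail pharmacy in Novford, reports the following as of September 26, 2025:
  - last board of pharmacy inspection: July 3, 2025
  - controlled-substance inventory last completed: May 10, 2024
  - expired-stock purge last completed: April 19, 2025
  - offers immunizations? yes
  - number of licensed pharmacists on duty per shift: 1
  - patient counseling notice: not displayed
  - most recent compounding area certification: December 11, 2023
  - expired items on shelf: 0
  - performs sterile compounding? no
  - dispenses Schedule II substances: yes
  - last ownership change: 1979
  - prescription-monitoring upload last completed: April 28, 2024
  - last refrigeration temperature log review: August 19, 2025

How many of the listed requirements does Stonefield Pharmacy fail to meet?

3

1. expired items on shelf 0 ≤ 4 → met
2. licensed pharmacists on duty per shift 1 < 2 → not met
3. compounding area certification 655 days ago vs limit 730 → met
4. condition 'dispenses Schedule II substances' holds; board of pharmacy inspection 85 days ago vs limit 90 → met
5. condition 'offers immunizations' holds; prescription-monitoring upload 516 days ago vs limit 540 → met
6. expired-stock purge 160 days ago vs limit 120 → not met
7. refrigeration temperature log review 38 days ago vs limit 60 → met
8. condition 'performs sterile compounding' does not hold → requirement n/a → met
9. controlled-substance inventory 504 days ago vs limit 730 → met
10. patient counseling notice absent → not met
Not met: 3 of 10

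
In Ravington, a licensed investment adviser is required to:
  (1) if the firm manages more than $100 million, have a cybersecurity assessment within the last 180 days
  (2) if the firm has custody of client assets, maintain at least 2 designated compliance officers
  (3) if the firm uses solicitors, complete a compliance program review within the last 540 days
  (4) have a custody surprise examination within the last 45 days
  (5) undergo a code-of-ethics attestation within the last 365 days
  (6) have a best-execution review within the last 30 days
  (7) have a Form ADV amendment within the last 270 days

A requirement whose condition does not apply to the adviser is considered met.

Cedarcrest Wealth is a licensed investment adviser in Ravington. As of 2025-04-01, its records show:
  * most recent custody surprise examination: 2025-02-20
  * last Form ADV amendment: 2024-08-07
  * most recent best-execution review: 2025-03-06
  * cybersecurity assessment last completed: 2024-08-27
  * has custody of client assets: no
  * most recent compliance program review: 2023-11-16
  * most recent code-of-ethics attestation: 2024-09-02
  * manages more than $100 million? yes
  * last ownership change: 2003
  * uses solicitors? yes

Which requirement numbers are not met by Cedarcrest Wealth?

1. condition 'manages more than $100 million' holds; cybersecurity assessment 217 days ago vs limit 180 → not met
2. condition 'has custody of client assets' does not hold → requirement n/a → met
3. condition 'uses solicitors' holds; compliance program review 502 days ago vs limit 540 → met
4. custody surprise examination 40 days ago vs limit 45 → met
5. code-of-ethics attestation 211 days ago vs limit 365 → met
6. best-execution review 26 days ago vs limit 30 → met
7. Form ADV amendment 237 days ago vs limit 270 → met
Not met: 1

1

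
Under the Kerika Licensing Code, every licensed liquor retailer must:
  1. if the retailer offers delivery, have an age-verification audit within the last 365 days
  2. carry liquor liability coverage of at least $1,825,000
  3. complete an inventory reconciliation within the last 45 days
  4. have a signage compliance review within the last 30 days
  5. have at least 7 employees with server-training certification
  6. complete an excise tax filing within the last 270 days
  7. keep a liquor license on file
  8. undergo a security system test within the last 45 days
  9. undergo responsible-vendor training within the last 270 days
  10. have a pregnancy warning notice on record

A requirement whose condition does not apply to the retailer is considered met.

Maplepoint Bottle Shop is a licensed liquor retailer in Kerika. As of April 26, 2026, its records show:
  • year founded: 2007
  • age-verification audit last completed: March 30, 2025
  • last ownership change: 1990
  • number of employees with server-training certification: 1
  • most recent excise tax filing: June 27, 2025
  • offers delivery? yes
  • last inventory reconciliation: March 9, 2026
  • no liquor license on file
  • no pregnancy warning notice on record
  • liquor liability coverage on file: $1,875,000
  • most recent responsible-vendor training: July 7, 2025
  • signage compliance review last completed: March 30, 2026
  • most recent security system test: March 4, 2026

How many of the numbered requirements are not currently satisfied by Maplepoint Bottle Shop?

1. condition 'offers delivery' holds; age-verification audit 392 days ago vs limit 365 → not met
2. liquor liability coverage $1,875,000 ≥ $1,825,000 → met
3. inventory reconciliation 48 days ago vs limit 45 → not met
4. signage compliance review 27 days ago vs limit 30 → met
5. employees with server-training certification 1 < 7 → not met
6. excise tax filing 303 days ago vs limit 270 → not met
7. liquor license absent → not met
8. security system test 53 days ago vs limit 45 → not met
9. responsible-vendor training 293 days ago vs limit 270 → not met
10. pregnancy warning notice absent → not met
Not met: 8 of 10

8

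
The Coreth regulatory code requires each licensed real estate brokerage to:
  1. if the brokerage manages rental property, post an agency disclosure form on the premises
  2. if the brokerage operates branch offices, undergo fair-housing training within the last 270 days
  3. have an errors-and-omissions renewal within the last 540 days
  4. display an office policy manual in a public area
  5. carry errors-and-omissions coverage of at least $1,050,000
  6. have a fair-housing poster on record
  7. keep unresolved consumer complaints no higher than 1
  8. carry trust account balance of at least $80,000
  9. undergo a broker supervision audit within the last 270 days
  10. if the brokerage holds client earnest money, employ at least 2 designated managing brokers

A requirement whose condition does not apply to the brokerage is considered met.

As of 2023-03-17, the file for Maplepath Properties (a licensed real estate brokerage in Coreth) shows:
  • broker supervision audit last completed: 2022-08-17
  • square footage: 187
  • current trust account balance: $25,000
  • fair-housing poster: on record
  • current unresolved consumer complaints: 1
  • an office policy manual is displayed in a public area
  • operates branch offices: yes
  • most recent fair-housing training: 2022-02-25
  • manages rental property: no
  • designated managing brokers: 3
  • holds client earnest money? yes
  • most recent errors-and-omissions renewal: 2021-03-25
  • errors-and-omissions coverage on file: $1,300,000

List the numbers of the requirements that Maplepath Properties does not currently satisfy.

1. condition 'manages rental property' does not hold → requirement n/a → met
2. condition 'operates branch offices' holds; fair-housing training 385 days ago vs limit 270 → not met
3. errors-and-omissions renewal 722 days ago vs limit 540 → not met
4. office policy manual present → met
5. errors-and-omissions coverage $1,300,000 ≥ $1,050,000 → met
6. fair-housing poster present → met
7. unresolved consumer complaints 1 ≤ 1 → met
8. trust account balance $25,000 < $80,000 → not met
9. broker supervision audit 212 days ago vs limit 270 → met
10. condition 'holds client earnest money' holds; designated managing brokers 3 ≥ 2 → met
Not met: 2, 3, 8

2, 3, 8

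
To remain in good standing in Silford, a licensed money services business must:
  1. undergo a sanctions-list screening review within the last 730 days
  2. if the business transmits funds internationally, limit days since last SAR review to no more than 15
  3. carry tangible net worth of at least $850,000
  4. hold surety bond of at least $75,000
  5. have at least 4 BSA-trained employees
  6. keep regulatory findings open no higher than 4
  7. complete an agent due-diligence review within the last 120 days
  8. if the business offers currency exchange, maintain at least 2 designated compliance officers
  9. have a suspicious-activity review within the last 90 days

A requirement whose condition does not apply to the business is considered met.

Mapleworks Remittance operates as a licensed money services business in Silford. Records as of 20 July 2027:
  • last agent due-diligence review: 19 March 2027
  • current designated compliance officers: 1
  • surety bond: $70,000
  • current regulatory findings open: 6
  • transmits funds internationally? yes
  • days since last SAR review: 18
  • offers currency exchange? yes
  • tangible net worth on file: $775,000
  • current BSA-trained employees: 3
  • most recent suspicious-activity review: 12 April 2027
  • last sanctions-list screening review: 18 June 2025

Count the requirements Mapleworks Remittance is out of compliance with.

1. sanctions-list screening review 762 days ago vs limit 730 → not met
2. condition 'transmits funds internationally' holds; days since last SAR review 18 > 15 → not met
3. tangible net worth $775,000 < $850,000 → not met
4. surety bond $70,000 < $75,000 → not met
5. BSA-trained employees 3 < 4 → not met
6. regulatory findings open 6 > 4 → not met
7. agent due-diligence review 123 days ago vs limit 120 → not met
8. condition 'offers currency exchange' holds; designated compliance officers 1 < 2 → not met
9. suspicious-activity review 99 days ago vs limit 90 → not met
Not met: 9 of 9

9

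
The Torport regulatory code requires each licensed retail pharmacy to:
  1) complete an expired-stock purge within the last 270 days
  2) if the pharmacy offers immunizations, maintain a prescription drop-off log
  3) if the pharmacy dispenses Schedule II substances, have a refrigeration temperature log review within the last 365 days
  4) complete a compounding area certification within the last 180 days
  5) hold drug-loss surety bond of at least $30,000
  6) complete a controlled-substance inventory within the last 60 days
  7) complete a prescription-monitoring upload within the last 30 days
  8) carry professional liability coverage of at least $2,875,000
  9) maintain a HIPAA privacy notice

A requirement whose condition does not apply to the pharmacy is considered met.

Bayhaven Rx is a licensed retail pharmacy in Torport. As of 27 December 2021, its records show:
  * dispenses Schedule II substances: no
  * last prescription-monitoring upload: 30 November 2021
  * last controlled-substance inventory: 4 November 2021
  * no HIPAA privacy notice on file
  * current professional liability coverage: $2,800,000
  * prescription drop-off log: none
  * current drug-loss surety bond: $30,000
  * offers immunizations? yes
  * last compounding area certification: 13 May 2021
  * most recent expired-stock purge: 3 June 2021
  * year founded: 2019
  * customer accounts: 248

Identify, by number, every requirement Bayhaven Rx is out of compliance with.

2, 4, 8, 9

1. expired-stock purge 207 days ago vs limit 270 → met
2. condition 'offers immunizations' holds; prescription drop-off log absent → not met
3. condition 'dispenses Schedule II substances' does not hold → requirement n/a → met
4. compounding area certification 228 days ago vs limit 180 → not met
5. drug-loss surety bond $30,000 ≥ $30,000 → met
6. controlled-substance inventory 53 days ago vs limit 60 → met
7. prescription-monitoring upload 27 days ago vs limit 30 → met
8. professional liability coverage $2,800,000 < $2,875,000 → not met
9. HIPAA privacy notice absent → not met
Not met: 2, 4, 8, 9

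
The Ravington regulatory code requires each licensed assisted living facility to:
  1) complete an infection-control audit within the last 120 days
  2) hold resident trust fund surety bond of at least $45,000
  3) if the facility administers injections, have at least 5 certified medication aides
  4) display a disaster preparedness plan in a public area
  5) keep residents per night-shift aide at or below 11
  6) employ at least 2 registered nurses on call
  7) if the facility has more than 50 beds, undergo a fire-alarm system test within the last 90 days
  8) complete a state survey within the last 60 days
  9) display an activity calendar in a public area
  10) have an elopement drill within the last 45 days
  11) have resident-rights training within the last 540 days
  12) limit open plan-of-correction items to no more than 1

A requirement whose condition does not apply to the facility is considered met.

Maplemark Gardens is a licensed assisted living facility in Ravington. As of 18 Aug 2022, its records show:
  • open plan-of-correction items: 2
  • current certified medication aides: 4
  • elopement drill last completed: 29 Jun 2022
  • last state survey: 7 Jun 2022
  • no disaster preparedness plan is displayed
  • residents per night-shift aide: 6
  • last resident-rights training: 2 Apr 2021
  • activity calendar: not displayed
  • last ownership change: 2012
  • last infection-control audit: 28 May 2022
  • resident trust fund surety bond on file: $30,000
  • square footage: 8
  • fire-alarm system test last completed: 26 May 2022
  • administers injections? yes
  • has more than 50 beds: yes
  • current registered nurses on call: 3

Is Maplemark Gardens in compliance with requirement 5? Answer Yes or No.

5. residents per night-shift aide 6 ≤ 11 → met

Yes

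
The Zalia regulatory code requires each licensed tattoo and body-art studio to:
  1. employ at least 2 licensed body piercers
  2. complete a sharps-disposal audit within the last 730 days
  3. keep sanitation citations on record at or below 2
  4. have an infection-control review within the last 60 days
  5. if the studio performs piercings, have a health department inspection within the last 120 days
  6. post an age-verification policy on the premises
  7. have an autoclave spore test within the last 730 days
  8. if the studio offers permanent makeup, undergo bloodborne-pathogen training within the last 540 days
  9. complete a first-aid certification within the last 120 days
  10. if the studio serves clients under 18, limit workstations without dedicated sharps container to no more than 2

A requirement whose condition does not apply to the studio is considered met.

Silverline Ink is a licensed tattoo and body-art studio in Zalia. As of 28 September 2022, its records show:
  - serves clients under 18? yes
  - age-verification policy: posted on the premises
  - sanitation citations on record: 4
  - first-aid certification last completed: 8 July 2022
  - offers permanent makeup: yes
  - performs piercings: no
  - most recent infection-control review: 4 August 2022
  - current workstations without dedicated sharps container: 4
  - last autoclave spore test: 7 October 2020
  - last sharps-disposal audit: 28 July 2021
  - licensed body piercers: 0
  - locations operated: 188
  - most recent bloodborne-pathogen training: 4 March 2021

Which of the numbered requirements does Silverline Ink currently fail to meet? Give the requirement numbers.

1. licensed body piercers 0 < 2 → not met
2. sharps-disposal audit 427 days ago vs limit 730 → met
3. sanitation citations on record 4 > 2 → not met
4. infection-control review 55 days ago vs limit 60 → met
5. condition 'performs piercings' does not hold → requirement n/a → met
6. age-verification policy present → met
7. autoclave spore test 721 days ago vs limit 730 → met
8. condition 'offers permanent makeup' holds; bloodborne-pathogen training 573 days ago vs limit 540 → not met
9. first-aid certification 82 days ago vs limit 120 → met
10. condition 'serves clients under 18' holds; workstations without dedicated sharps container 4 > 2 → not met
Not met: 1, 3, 8, 10

1, 3, 8, 10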